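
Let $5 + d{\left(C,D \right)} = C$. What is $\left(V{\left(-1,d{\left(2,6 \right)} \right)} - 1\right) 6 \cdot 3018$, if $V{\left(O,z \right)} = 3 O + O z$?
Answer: $-18108$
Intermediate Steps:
$d{\left(C,D \right)} = -5 + C$
$\left(V{\left(-1,d{\left(2,6 \right)} \right)} - 1\right) 6 \cdot 3018 = \left(- (3 + \left(-5 + 2\right)) - 1\right) 6 \cdot 3018 = \left(- (3 - 3) - 1\right) 6 \cdot 3018 = \left(\left(-1\right) 0 - 1\right) 6 \cdot 3018 = \left(0 - 1\right) 6 \cdot 3018 = \left(-1\right) 6 \cdot 3018 = \left(-6\right) 3018 = -18108$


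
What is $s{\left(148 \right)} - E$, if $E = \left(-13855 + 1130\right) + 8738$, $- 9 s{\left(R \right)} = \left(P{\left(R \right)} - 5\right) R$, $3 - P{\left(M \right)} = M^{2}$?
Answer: $364219$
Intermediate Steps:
$P{\left(M \right)} = 3 - M^{2}$
$s{\left(R \right)} = - \frac{R \left(-2 - R^{2}\right)}{9}$ ($s{\left(R \right)} = - \frac{\left(\left(3 - R^{2}\right) - 5\right) R}{9} = - \frac{\left(-2 - R^{2}\right) R}{9} = - \frac{R \left(-2 - R^{2}\right)}{9}$)
$E = -3987$ ($E = -12725 + 8738 = -3987$)
$s{\left(148 \right)} - E = \frac{1}{9} \cdot 148 \left(2 + 148^{2}\right) - -3987 = \frac{1}{9} \cdot 148 \left(2 + 21904\right) + 3987 = \frac{1}{9} \cdot 148 \cdot 21906 + 3987 = 360232 + 3987 = 364219$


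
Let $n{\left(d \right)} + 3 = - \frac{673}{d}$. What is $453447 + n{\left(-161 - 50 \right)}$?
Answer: $\frac{95677357}{211} \approx 4.5345 \cdot 10^{5}$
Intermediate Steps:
$n{\left(d \right)} = -3 - \frac{673}{d}$
$453447 + n{\left(-161 - 50 \right)} = 453447 - \left(3 + \frac{673}{-161 - 50}\right) = 453447 - \left(3 + \frac{673}{-211}\right) = 453447 - - \frac{40}{211} = 453447 + \left(-3 + \frac{673}{211}\right) = 453447 + \frac{40}{211} = \frac{95677357}{211}$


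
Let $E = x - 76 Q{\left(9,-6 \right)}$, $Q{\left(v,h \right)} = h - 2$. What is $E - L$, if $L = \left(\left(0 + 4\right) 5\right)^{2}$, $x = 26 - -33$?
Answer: $267$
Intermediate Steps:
$Q{\left(v,h \right)} = -2 + h$
$x = 59$ ($x = 26 + 33 = 59$)
$L = 400$ ($L = \left(4 \cdot 5\right)^{2} = 20^{2} = 400$)
$E = 667$ ($E = 59 - 76 \left(-2 - 6\right) = 59 - -608 = 59 + 608 = 667$)
$E - L = 667 - 400 = 267$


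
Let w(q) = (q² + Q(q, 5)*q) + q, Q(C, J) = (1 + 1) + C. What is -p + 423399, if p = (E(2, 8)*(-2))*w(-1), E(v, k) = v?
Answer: 423395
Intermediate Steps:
Q(C, J) = 2 + C
w(q) = q + q² + q*(2 + q) (w(q) = (q² + (2 + q)*q) + q = (q² + q*(2 + q)) + q = q + q² + q*(2 + q))
p = 4 (p = (2*(-2))*(-(3 + 2*(-1))) = -(-4)*(3 - 2) = -(-4) = -4*(-1) = 4)
-p + 423399 = -1*4 + 423399 = -4 + 423399 = 423395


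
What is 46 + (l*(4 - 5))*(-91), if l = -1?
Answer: -45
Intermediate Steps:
46 + (l*(4 - 5))*(-91) = 46 - (4 - 5)*(-91) = 46 - 1*(-1)*(-91) = 46 + 1*(-91) = 46 - 91 = -45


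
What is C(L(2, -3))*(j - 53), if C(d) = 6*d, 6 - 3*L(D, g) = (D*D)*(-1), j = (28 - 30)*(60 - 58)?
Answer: -1140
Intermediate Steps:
j = -4 (j = -2*2 = -4)
L(D, g) = 2 + D²/3 (L(D, g) = 2 - D*D*(-1)/3 = 2 - D²*(-1)/3 = 2 - (-1)*D²/3 = 2 + D²/3)
C(L(2, -3))*(j - 53) = (6*(2 + (⅓)*2²))*(-4 - 53) = (6*(2 + (⅓)*4))*(-57) = (6*(2 + 4/3))*(-57) = (6*(10/3))*(-57) = 20*(-57) = -1140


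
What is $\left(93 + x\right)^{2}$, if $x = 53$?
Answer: $21316$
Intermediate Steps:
$\left(93 + x\right)^{2} = \left(93 + 53\right)^{2} = 146^{2} = 21316$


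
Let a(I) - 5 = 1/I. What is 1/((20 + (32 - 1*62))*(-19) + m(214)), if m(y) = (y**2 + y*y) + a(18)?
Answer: 18/1652167 ≈ 1.0895e-5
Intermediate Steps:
a(I) = 5 + 1/I
m(y) = 91/18 + 2*y**2 (m(y) = (y**2 + y*y) + (5 + 1/18) = (y**2 + y**2) + (5 + 1/18) = 2*y**2 + 91/18 = 91/18 + 2*y**2)
1/((20 + (32 - 1*62))*(-19) + m(214)) = 1/((20 + (32 - 1*62))*(-19) + (91/18 + 2*214**2)) = 1/((20 + (32 - 62))*(-19) + (91/18 + 2*45796)) = 1/((20 - 30)*(-19) + (91/18 + 91592)) = 1/(-10*(-19) + 1648747/18) = 1/(190 + 1648747/18) = 1/(1652167/18) = 18/1652167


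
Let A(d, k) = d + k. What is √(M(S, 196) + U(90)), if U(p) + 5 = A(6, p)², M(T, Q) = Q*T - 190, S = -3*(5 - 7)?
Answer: 3*√1133 ≈ 100.98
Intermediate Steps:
S = 6 (S = -3*(-2) = 6)
M(T, Q) = -190 + Q*T
U(p) = -5 + (6 + p)²
√(M(S, 196) + U(90)) = √((-190 + 196*6) + (-5 + (6 + 90)²)) = √((-190 + 1176) + (-5 + 96²)) = √(986 + (-5 + 9216)) = √(986 + 9211) = √10197 = 3*√1133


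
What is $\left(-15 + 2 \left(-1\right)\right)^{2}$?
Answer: $289$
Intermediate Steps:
$\left(-15 + 2 \left(-1\right)\right)^{2} = \left(-15 - 2\right)^{2} = \left(-17\right)^{2} = 289$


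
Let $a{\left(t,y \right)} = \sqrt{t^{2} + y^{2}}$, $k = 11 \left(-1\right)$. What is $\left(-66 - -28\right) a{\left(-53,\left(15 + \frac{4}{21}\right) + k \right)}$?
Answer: $- \frac{38 \sqrt{1246513}}{21} \approx -2020.3$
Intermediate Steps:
$k = -11$
$\left(-66 - -28\right) a{\left(-53,\left(15 + \frac{4}{21}\right) + k \right)} = \left(-66 - -28\right) \sqrt{\left(-53\right)^{2} + \left(\left(15 + \frac{4}{21}\right) - 11\right)^{2}} = \left(-66 + 28\right) \sqrt{2809 + \left(\left(15 + 4 \cdot \frac{1}{21}\right) - 11\right)^{2}} = - 38 \sqrt{2809 + \left(\left(15 + \frac{4}{21}\right) - 11\right)^{2}} = - 38 \sqrt{2809 + \left(\frac{319}{21} - 11\right)^{2}} = - 38 \sqrt{2809 + \left(\frac{88}{21}\right)^{2}} = - 38 \sqrt{2809 + \frac{7744}{441}} = - 38 \sqrt{\frac{1246513}{441}} = - 38 \frac{\sqrt{1246513}}{21} = - \frac{38 \sqrt{1246513}}{21}$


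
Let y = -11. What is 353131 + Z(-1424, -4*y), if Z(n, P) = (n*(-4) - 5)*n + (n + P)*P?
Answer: -7811573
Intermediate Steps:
Z(n, P) = P*(P + n) + n*(-5 - 4*n) (Z(n, P) = (-4*n - 5)*n + (P + n)*P = (-5 - 4*n)*n + P*(P + n) = n*(-5 - 4*n) + P*(P + n) = P*(P + n) + n*(-5 - 4*n))
353131 + Z(-1424, -4*y) = 353131 + ((-4*(-11))² - 5*(-1424) - 4*(-1424)² - 4*(-11)*(-1424)) = 353131 + (44² + 7120 - 4*2027776 + 44*(-1424)) = 353131 + (1936 + 7120 - 8111104 - 62656) = 353131 - 8164704 = -7811573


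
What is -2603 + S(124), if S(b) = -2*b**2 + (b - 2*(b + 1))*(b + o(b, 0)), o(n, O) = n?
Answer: -64603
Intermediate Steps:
S(b) = -2*b**2 + 2*b*(-2 - b) (S(b) = -2*b**2 + (b - 2*(b + 1))*(b + b) = -2*b**2 + (b - 2*(1 + b))*(2*b) = -2*b**2 + (b + (-2 - 2*b))*(2*b) = -2*b**2 + (-2 - b)*(2*b) = -2*b**2 + 2*b*(-2 - b))
-2603 + S(124) = -2603 + 4*124*(-1 - 1*124) = -2603 + 4*124*(-1 - 124) = -2603 + 4*124*(-125) = -2603 - 62000 = -64603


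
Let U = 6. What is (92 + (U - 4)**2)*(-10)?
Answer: -960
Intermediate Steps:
(92 + (U - 4)**2)*(-10) = (92 + (6 - 4)**2)*(-10) = (92 + 2**2)*(-10) = (92 + 4)*(-10) = 96*(-10) = -960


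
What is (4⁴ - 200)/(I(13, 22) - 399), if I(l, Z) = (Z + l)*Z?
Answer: 8/53 ≈ 0.15094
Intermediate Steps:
I(l, Z) = Z*(Z + l)
(4⁴ - 200)/(I(13, 22) - 399) = (4⁴ - 200)/(22*(22 + 13) - 399) = (256 - 200)/(22*35 - 399) = 56/(770 - 399) = 56/371 = 56*(1/371) = 8/53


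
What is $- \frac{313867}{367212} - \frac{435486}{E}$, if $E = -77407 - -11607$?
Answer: $\frac{8703952277}{1510159350} \approx 5.7636$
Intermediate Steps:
$E = -65800$ ($E = -77407 + 11607 = -65800$)
$- \frac{313867}{367212} - \frac{435486}{E} = - \frac{313867}{367212} - \frac{435486}{-65800} = \left(-313867\right) \frac{1}{367212} - - \frac{217743}{32900} = - \frac{313867}{367212} + \frac{217743}{32900} = \frac{8703952277}{1510159350}$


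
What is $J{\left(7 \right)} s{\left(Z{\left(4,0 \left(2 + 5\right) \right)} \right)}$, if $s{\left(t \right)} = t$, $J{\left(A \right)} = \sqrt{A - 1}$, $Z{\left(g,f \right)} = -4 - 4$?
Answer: $- 8 \sqrt{6} \approx -19.596$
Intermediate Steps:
$Z{\left(g,f \right)} = -8$ ($Z{\left(g,f \right)} = -4 - 4 = -8$)
$J{\left(A \right)} = \sqrt{-1 + A}$
$J{\left(7 \right)} s{\left(Z{\left(4,0 \left(2 + 5\right) \right)} \right)} = \sqrt{-1 + 7} \left(-8\right) = \sqrt{6} \left(-8\right) = - 8 \sqrt{6}$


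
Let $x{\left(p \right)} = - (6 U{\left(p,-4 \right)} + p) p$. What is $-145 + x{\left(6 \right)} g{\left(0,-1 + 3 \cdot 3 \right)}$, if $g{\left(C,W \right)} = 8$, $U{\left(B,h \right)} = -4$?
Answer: $719$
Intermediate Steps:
$x{\left(p \right)} = p \left(24 - p\right)$ ($x{\left(p \right)} = - (6 \left(-4\right) + p) p = - (-24 + p) p = \left(24 - p\right) p = p \left(24 - p\right)$)
$-145 + x{\left(6 \right)} g{\left(0,-1 + 3 \cdot 3 \right)} = -145 + 6 \left(24 - 6\right) 8 = -145 + 6 \cdot 18 \cdot 8 = -145 + 108 \cdot 8 = -145 + 864 = 719$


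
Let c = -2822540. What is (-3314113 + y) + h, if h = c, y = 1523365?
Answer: -4613288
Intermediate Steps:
h = -2822540
(-3314113 + y) + h = (-3314113 + 1523365) - 2822540 = -1790748 - 2822540 = -4613288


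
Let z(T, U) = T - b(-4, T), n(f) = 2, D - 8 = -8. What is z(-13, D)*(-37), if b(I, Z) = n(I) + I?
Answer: 407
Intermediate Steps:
D = 0 (D = 8 - 8 = 0)
b(I, Z) = 2 + I
z(T, U) = 2 + T (z(T, U) = T - (2 - 4) = T - 1*(-2) = T + 2 = 2 + T)
z(-13, D)*(-37) = (2 - 13)*(-37) = -11*(-37) = 407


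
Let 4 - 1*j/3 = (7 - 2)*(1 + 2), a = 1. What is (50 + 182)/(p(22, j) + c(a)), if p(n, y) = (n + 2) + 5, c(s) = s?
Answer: 116/15 ≈ 7.7333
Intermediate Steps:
j = -33 (j = 12 - 3*(7 - 2)*(1 + 2) = 12 - 15*3 = 12 - 3*15 = 12 - 45 = -33)
p(n, y) = 7 + n (p(n, y) = (2 + n) + 5 = 7 + n)
(50 + 182)/(p(22, j) + c(a)) = (50 + 182)/((7 + 22) + 1) = 232/(29 + 1) = 232/30 = 232*(1/30) = 116/15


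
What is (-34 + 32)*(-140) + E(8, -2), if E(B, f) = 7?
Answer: 287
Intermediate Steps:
(-34 + 32)*(-140) + E(8, -2) = (-34 + 32)*(-140) + 7 = -2*(-140) + 7 = 280 + 7 = 287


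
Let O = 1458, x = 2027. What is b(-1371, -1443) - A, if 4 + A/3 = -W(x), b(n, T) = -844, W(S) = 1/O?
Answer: -404351/486 ≈ -832.00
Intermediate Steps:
W(S) = 1/1458
A = -5833/486 (A = -12 + 3*(-1*1/1458) = -12 + 3*(-1/1458) = -12 - 1/486 = -5833/486 ≈ -12.002)
b(-1371, -1443) - A = -844 - 1*(-5833/486) = -844 + 5833/486 = -404351/486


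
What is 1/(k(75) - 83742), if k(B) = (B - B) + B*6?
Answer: -1/83292 ≈ -1.2006e-5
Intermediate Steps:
k(B) = 6*B (k(B) = 0 + 6*B = 6*B)
1/(k(75) - 83742) = 1/(6*75 - 83742) = 1/(450 - 83742) = 1/(-83292) = -1/83292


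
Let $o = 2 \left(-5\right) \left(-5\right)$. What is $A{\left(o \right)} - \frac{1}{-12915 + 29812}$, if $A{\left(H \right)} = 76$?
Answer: $\frac{1284171}{16897} \approx 76.0$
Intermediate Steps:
$o = 50$ ($o = \left(-10\right) \left(-5\right) = 50$)
$A{\left(o \right)} - \frac{1}{-12915 + 29812} = 76 - \frac{1}{-12915 + 29812} = 76 - \frac{1}{16897} = \frac{1284171}{16897}$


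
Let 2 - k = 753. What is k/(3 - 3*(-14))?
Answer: -751/45 ≈ -16.689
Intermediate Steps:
k = -751 (k = 2 - 1*753 = 2 - 753 = -751)
k/(3 - 3*(-14)) = -751/(3 - 3*(-14)) = -751/(3 + 42) = -751/45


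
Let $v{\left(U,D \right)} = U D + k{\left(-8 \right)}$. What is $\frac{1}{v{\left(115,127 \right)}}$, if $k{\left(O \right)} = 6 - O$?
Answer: $\frac{1}{14619} \approx 6.8404 \cdot 10^{-5}$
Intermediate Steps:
$v{\left(U,D \right)} = 14 + D U$ ($v{\left(U,D \right)} = U D + \left(6 - -8\right) = D U + \left(6 + 8\right) = D U + 14 = 14 + D U$)
$\frac{1}{v{\left(115,127 \right)}} = \frac{1}{14 + 127 \cdot 115} = \frac{1}{14 + 14605} = \frac{1}{14619}$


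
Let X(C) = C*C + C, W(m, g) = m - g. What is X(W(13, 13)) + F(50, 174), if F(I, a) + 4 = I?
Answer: 46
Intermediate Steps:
F(I, a) = -4 + I
X(C) = C + C² (X(C) = C² + C = C + C²)
X(W(13, 13)) + F(50, 174) = (13 - 1*13)*(1 + (13 - 1*13)) + (-4 + 50) = (13 - 13)*(1 + (13 - 13)) + 46 = 0*(1 + 0) + 46 = 0*1 + 46 = 0 + 46 = 46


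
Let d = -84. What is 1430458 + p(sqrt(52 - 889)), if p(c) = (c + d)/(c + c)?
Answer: 2860917/2 + 14*I*sqrt(93)/93 ≈ 1.4305e+6 + 1.4517*I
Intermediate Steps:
p(c) = (-84 + c)/(2*c) (p(c) = (c - 84)/(c + c) = (-84 + c)/((2*c)) = (-84 + c)*(1/(2*c)) = (-84 + c)/(2*c))
1430458 + p(sqrt(52 - 889)) = 1430458 + (-84 + sqrt(52 - 889))/(2*(sqrt(52 - 889))) = 1430458 + (-84 + sqrt(-837))/(2*(sqrt(-837))) = 1430458 + (-84 + 3*I*sqrt(93))/(2*((3*I*sqrt(93)))) = 1430458 + (-I*sqrt(93)/279)*(-84 + 3*I*sqrt(93))/2 = 1430458 - I*sqrt(93)*(-84 + 3*I*sqrt(93))/558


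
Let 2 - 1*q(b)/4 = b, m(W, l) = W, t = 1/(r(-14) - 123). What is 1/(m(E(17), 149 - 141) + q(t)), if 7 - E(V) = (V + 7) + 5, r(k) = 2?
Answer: -121/1690 ≈ -0.071598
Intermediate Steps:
t = -1/121 (t = 1/(2 - 123) = 1/(-121) = -1/121 ≈ -0.0082645)
E(V) = -5 - V (E(V) = 7 - ((V + 7) + 5) = 7 - ((7 + V) + 5) = 7 - (12 + V) = 7 + (-12 - V) = -5 - V)
q(b) = 8 - 4*b
1/(m(E(17), 149 - 141) + q(t)) = 1/((-5 - 1*17) + (8 - 4*(-1/121))) = 1/((-5 - 17) + (8 + 4/121)) = 1/(-22 + 972/121) = 1/(-1690/121) = -121/1690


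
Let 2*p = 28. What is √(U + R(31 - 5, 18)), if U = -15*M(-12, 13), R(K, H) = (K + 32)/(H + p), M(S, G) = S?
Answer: √2909/4 ≈ 13.484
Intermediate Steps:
p = 14 (p = (½)*28 = 14)
R(K, H) = (32 + K)/(14 + H) (R(K, H) = (K + 32)/(H + 14) = (32 + K)/(14 + H))
U = 180 (U = -15*(-12) = 180)
√(U + R(31 - 5, 18)) = √(180 + (32 + (31 - 5))/(14 + 18)) = √(180 + (32 + 26)/32) = √(180 + (1/32)*58) = √(180 + 29/16) = √(2909/16) = √2909/4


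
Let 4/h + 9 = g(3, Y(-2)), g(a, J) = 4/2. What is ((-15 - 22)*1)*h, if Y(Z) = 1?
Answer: 148/7 ≈ 21.143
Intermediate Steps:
g(a, J) = 2 (g(a, J) = 4*(½) = 2)
h = -4/7 (h = 4/(-9 + 2) = 4/(-7) = 4*(-⅐) = -4/7 ≈ -0.57143)
((-15 - 22)*1)*h = ((-15 - 22)*1)*(-4/7) = -37*1*(-4/7) = -37*(-4/7) = 148/7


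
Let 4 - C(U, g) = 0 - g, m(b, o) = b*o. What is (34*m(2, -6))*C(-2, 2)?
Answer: -2448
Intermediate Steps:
C(U, g) = 4 + g (C(U, g) = 4 - (0 - g) = 4 - (-1)*g = 4 + g)
(34*m(2, -6))*C(-2, 2) = (34*(2*(-6)))*(4 + 2) = (34*(-12))*6 = -408*6 = -2448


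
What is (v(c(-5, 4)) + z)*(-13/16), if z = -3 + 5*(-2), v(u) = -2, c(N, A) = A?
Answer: 195/16 ≈ 12.188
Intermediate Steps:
z = -13 (z = -3 - 10 = -13)
(v(c(-5, 4)) + z)*(-13/16) = (-2 - 13)*(-13/16) = -(-195)/16 = -15*(-13/16) = 195/16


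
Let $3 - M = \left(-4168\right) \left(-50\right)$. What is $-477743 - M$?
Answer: $-269346$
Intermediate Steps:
$M = -208397$ ($M = 3 - \left(-4168\right) \left(-50\right) = 3 - 208400 = -208397$)
$-477743 - M = -477743 - -208397 = -477743 + 208397 = -269346$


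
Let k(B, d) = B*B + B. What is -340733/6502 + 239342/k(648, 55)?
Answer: -35434935733/683607276 ≈ -51.835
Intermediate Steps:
k(B, d) = B + B² (k(B, d) = B² + B = B + B²)
-340733/6502 + 239342/k(648, 55) = -340733/6502 + 239342/((648*(1 + 648))) = -340733*1/6502 + 239342/((648*649)) = -340733/6502 + 239342/420552 = -340733/6502 + 239342*(1/420552) = -340733/6502 + 119671/210276 = -35434935733/683607276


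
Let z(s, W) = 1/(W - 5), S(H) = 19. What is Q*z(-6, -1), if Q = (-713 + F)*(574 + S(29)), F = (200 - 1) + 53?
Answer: 273373/6 ≈ 45562.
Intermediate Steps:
F = 252 (F = 199 + 53 = 252)
z(s, W) = 1/(-5 + W)
Q = -273373 (Q = (-713 + 252)*(574 + 19) = -461*593 = -273373)
Q*z(-6, -1) = -273373/(-5 - 1) = -273373/(-6) = -273373*(-⅙) = 273373/6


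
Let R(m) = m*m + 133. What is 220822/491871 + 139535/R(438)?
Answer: 111025965079/94427918967 ≈ 1.1758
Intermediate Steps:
R(m) = 133 + m² (R(m) = m² + 133 = 133 + m²)
220822/491871 + 139535/R(438) = 220822/491871 + 139535/(133 + 438²) = 220822*(1/491871) + 139535/(133 + 191844) = 220822/491871 + 139535/191977 = 111025965079/94427918967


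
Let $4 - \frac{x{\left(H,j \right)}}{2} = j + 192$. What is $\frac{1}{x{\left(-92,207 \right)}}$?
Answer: $- \frac{1}{790} \approx -0.0012658$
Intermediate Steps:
$x{\left(H,j \right)} = -376 - 2 j$ ($x{\left(H,j \right)} = 8 - 2 \left(j + 192\right) = 8 - 2 \left(192 + j\right) = 8 - \left(384 + 2 j\right) = -376 - 2 j$)
$\frac{1}{x{\left(-92,207 \right)}} = \frac{1}{-376 - 414} = \frac{1}{-790} = - \frac{1}{790}$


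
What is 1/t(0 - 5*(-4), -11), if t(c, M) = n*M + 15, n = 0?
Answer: 1/15 ≈ 0.066667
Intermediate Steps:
t(c, M) = 15 (t(c, M) = 0*M + 15 = 0 + 15 = 15)
1/t(0 - 5*(-4), -11) = 1/15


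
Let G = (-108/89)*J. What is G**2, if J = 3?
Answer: 104976/7921 ≈ 13.253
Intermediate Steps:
G = -324/89 (G = -108/89*3 = -324/89 ≈ -3.6404)
G**2 = (-324/89)**2 = 104976/7921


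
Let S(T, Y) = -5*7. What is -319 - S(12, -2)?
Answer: -284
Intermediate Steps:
S(T, Y) = -35
-319 - S(12, -2) = -319 - 1*(-35) = -319 + 35 = -284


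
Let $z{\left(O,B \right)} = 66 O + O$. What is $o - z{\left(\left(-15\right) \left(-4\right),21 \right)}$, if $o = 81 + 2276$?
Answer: $-1663$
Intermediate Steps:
$o = 2357$
$z{\left(O,B \right)} = 67 O$
$o - z{\left(\left(-15\right) \left(-4\right),21 \right)} = 2357 - 67 \left(\left(-15\right) \left(-4\right)\right) = 2357 - 67 \cdot 60 = 2357 - 4020 = -1663$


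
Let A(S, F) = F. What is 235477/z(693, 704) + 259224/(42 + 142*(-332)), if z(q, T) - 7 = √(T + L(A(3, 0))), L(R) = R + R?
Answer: -38904927649/15425905 + 1883816*√11/655 ≈ 7016.7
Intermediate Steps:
L(R) = 2*R
z(q, T) = 7 + √T (z(q, T) = 7 + √(T + 2*0) = 7 + √(T + 0) = 7 + √T)
235477/z(693, 704) + 259224/(42 + 142*(-332)) = 235477/(7 + √704) + 259224/(42 + 142*(-332)) = 235477/(7 + 8*√11) + 259224/(42 - 47144) = 235477/(7 + 8*√11) + 259224/(-47102) = 235477/(7 + 8*√11) + 259224*(-1/47102) = 235477/(7 + 8*√11) - 129612/23551 = -129612/23551 + 235477/(7 + 8*√11)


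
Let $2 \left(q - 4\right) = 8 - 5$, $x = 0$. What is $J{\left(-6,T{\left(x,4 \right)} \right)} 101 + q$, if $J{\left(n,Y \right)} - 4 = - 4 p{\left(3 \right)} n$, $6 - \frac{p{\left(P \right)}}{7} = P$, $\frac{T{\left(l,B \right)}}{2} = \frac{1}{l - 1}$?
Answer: $\frac{102627}{2} \approx 51314.0$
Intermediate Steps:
$T{\left(l,B \right)} = \frac{2}{-1 + l}$ ($T{\left(l,B \right)} = \frac{2}{l - 1} = \frac{2}{-1 + l}$)
$p{\left(P \right)} = 42 - 7 P$
$J{\left(n,Y \right)} = 4 - 84 n$ ($J{\left(n,Y \right)} = 4 + - 4 \left(42 - 21\right) n = 4 + \left(-4\right) 21 n = 4 - 84 n$)
$q = \frac{11}{2}$ ($q = 4 + \frac{8 - 5}{2} = 4 + \frac{1}{2} \cdot 3 = 4 + \frac{3}{2} = \frac{11}{2} \approx 5.5$)
$J{\left(-6,T{\left(x,4 \right)} \right)} 101 + q = \left(4 - -504\right) 101 + \frac{11}{2} = \left(4 + 504\right) 101 + \frac{11}{2} = 508 \cdot 101 + \frac{11}{2} = 51308 + \frac{11}{2} = \frac{102627}{2}$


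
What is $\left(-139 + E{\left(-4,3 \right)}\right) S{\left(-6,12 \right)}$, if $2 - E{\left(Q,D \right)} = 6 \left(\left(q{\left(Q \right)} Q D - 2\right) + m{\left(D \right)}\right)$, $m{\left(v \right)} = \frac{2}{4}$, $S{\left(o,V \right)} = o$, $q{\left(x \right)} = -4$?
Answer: $2496$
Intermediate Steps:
$m{\left(v \right)} = \frac{1}{2}$ ($m{\left(v \right)} = 2 \cdot \frac{1}{4} = \frac{1}{2}$)
$E{\left(Q,D \right)} = 11 + 24 D Q$ ($E{\left(Q,D \right)} = 2 - 6 \left(\left(- 4 Q D - 2\right) + \frac{1}{2}\right) = 2 - 6 \left(\left(- 4 D Q - 2\right) + \frac{1}{2}\right) = 2 - 6 \left(\left(-2 - 4 D Q\right) + \frac{1}{2}\right) = 2 - 6 \left(- \frac{3}{2} - 4 D Q\right) = 2 - \left(-9 - 24 D Q\right) = 2 + \left(9 + 24 D Q\right) = 11 + 24 D Q$)
$\left(-139 + E{\left(-4,3 \right)}\right) S{\left(-6,12 \right)} = \left(-139 + \left(11 + 24 \cdot 3 \left(-4\right)\right)\right) \left(-6\right) = \left(-139 + \left(11 - 288\right)\right) \left(-6\right) = \left(-139 - 277\right) \left(-6\right) = \left(-416\right) \left(-6\right) = 2496$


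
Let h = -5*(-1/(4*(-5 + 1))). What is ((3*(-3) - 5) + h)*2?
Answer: -229/8 ≈ -28.625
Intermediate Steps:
h = -5/16 (h = -5/((-4*(-4))) = -5/16 ≈ -0.31250)
((3*(-3) - 5) + h)*2 = ((3*(-3) - 5) - 5/16)*2 = ((-9 - 5) - 5/16)*2 = (-14 - 5/16)*2 = -229/16*2 = -229/8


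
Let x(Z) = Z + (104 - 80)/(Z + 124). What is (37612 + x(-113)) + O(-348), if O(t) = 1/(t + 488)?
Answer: 57751831/1540 ≈ 37501.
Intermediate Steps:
x(Z) = Z + 24/(124 + Z)
O(t) = 1/(488 + t)
(37612 + x(-113)) + O(-348) = (37612 + (24 + (-113)² + 124*(-113))/(124 - 113)) + 1/(488 - 348) = (37612 + (24 + 12769 - 14012)/11) + 1/140 = (37612 + (1/11)*(-1219)) + 1/140 = (37612 - 1219/11) + 1/140 = 412513/11 + 1/140 = 57751831/1540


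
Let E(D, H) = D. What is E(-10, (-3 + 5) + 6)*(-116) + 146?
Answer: 1306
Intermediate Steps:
E(-10, (-3 + 5) + 6)*(-116) + 146 = -10*(-116) + 146 = 1160 + 146 = 1306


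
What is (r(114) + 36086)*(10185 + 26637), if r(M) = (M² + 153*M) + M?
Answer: 2453744436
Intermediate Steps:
r(M) = M² + 154*M
(r(114) + 36086)*(10185 + 26637) = (114*(154 + 114) + 36086)*(10185 + 26637) = (114*268 + 36086)*36822 = (30552 + 36086)*36822 = 66638*36822 = 2453744436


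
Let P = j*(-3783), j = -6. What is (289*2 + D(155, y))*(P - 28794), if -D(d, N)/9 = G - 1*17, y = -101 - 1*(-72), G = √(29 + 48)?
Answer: -4456176 + 54864*√77 ≈ -3.9747e+6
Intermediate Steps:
G = √77 ≈ 8.7750
y = -29 (y = -101 + 72 = -29)
D(d, N) = 153 - 9*√77 (D(d, N) = -9*(√77 - 1*17) = -9*(√77 - 17) = -9*(-17 + √77) = 153 - 9*√77)
P = 22698 (P = -6*(-3783) = 22698)
(289*2 + D(155, y))*(P - 28794) = (289*2 + (153 - 9*√77))*(22698 - 28794) = (578 + (153 - 9*√77))*(-6096) = (731 - 9*√77)*(-6096) = -4456176 + 54864*√77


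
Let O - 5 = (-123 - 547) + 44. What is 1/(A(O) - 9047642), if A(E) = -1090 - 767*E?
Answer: -1/8572425 ≈ -1.1665e-7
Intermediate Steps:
O = -621 (O = 5 + ((-123 - 547) + 44) = 5 + (-670 + 44) = 5 - 626 = -621)
A(E) = -1090 - 767*E
1/(A(O) - 9047642) = 1/((-1090 - 767*(-621)) - 9047642) = 1/((-1090 + 476307) - 9047642) = 1/(475217 - 9047642) = 1/(-8572425) = -1/8572425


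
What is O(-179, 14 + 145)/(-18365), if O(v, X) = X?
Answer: -159/18365 ≈ -0.0086578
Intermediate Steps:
O(-179, 14 + 145)/(-18365) = (14 + 145)/(-18365) = 159*(-1/18365) = -159/18365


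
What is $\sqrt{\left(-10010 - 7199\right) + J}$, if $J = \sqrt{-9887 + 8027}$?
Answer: $\sqrt{-17209 + 2 i \sqrt{465}} \approx 0.164 + 131.18 i$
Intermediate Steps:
$J = 2 i \sqrt{465}$ ($J = \sqrt{-1860} = 2 i \sqrt{465} \approx 43.128 i$)
$\sqrt{\left(-10010 - 7199\right) + J} = \sqrt{\left(-10010 - 7199\right) + 2 i \sqrt{465}} = \sqrt{-17209 + 2 i \sqrt{465}}$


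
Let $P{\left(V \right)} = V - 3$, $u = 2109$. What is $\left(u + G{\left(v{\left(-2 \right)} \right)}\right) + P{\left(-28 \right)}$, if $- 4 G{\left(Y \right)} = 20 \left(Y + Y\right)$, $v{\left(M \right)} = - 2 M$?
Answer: $2038$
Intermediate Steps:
$P{\left(V \right)} = -3 + V$ ($P{\left(V \right)} = V - 3 = -3 + V$)
$G{\left(Y \right)} = - 10 Y$ ($G{\left(Y \right)} = - \frac{20 \left(Y + Y\right)}{4} = - \frac{20 \cdot 2 Y}{4} = - \frac{40 Y}{4} = - 10 Y$)
$\left(u + G{\left(v{\left(-2 \right)} \right)}\right) + P{\left(-28 \right)} = \left(2109 - 10 \left(\left(-2\right) \left(-2\right)\right)\right) - 31 = \left(2109 - 40\right) - 31 = 2069 - 31 = 2038$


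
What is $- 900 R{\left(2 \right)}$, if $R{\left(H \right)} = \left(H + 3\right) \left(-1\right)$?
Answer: $4500$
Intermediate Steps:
$R{\left(H \right)} = -3 - H$ ($R{\left(H \right)} = \left(3 + H\right) \left(-1\right) = -3 - H$)
$- 900 R{\left(2 \right)} = - 900 \left(-3 - 2\right) = \left(-900\right) \left(-5\right) = 4500$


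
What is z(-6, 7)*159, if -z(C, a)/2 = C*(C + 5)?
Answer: -1908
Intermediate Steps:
z(C, a) = -2*C*(5 + C) (z(C, a) = -2*C*(C + 5) = -2*C*(5 + C))
z(-6, 7)*159 = -2*(-6)*(5 - 6)*159 = -2*(-6)*(-1)*159 = -12*159 = -1908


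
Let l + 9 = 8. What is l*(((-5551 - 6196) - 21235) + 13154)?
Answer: 19828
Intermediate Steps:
l = -1 (l = -9 + 8 = -1)
l*(((-5551 - 6196) - 21235) + 13154) = -(((-5551 - 6196) - 21235) + 13154) = -((-11747 - 21235) + 13154) = -(-32982 + 13154) = -1*(-19828) = 19828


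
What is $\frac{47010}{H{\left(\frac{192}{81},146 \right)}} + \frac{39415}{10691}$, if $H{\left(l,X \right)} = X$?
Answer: $\frac{254169250}{780443} \approx 325.67$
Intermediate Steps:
$\frac{47010}{H{\left(\frac{192}{81},146 \right)}} + \frac{39415}{10691} = \frac{47010}{146} + \frac{39415}{10691} = 47010 \cdot \frac{1}{146} + 39415 \cdot \frac{1}{10691} = \frac{23505}{73} + \frac{39415}{10691} = \frac{254169250}{780443}$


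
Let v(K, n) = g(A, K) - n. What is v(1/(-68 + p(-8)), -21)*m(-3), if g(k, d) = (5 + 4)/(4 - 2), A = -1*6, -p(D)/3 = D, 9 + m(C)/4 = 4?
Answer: -510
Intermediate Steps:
m(C) = -20 (m(C) = -36 + 4*4 = -36 + 16 = -20)
p(D) = -3*D
A = -6
g(k, d) = 9/2
v(K, n) = 9/2 - n
v(1/(-68 + p(-8)), -21)*m(-3) = (9/2 - 1*(-21))*(-20) = (9/2 + 21)*(-20) = (51/2)*(-20) = -510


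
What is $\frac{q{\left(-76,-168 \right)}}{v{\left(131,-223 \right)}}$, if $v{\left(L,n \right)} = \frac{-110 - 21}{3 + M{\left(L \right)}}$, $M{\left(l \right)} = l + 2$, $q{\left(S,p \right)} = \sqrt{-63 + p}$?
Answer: $- \frac{136 i \sqrt{231}}{131} \approx - 15.779 i$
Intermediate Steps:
$M{\left(l \right)} = 2 + l$
$v{\left(L,n \right)} = - \frac{131}{5 + L}$ ($v{\left(L,n \right)} = \frac{-110 - 21}{3 + \left(2 + L\right)} = - \frac{131}{5 + L}$)
$\frac{q{\left(-76,-168 \right)}}{v{\left(131,-223 \right)}} = \frac{\sqrt{-63 - 168}}{\left(-131\right) \frac{1}{5 + 131}} = \frac{\sqrt{-231}}{\left(-131\right) \frac{1}{136}} = \frac{i \sqrt{231}}{\left(-131\right) \frac{1}{136}} = \frac{i \sqrt{231}}{- \frac{131}{136}} = i \sqrt{231} \left(- \frac{136}{131}\right) = - \frac{136 i \sqrt{231}}{131}$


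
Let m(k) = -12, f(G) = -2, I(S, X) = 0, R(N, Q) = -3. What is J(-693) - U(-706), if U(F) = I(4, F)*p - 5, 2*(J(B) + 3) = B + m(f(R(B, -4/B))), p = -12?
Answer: -701/2 ≈ -350.50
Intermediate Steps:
J(B) = -9 + B/2 (J(B) = -3 + (B - 12)/2 = -3 + (-12 + B)/2 = -3 + (-6 + B/2) = -9 + B/2)
U(F) = -5 (U(F) = 0*(-12) - 5 = 0 - 5 = -5)
J(-693) - U(-706) = (-9 + (½)*(-693)) - 1*(-5) = (-9 - 693/2) + 5 = -711/2 + 5 = -701/2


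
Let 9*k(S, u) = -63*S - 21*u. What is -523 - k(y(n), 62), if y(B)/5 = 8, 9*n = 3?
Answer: -295/3 ≈ -98.333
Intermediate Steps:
n = ⅓ (n = (⅑)*3 = ⅓ ≈ 0.33333)
y(B) = 40 (y(B) = 5*8 = 40)
k(S, u) = -7*S - 7*u/3 (k(S, u) = (-63*S - 21*u)/9 = -7*S - 7*u/3)
-523 - k(y(n), 62) = -523 - (-7*40 - 7/3*62) = -523 - (-280 - 434/3) = -523 - 1*(-1274/3) = -523 + 1274/3 = -295/3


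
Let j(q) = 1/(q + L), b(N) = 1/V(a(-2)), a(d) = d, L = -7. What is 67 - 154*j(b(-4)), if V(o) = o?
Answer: 1313/15 ≈ 87.533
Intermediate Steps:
b(N) = -1/2 (b(N) = 1/(-2) = -1/2)
j(q) = 1/(-7 + q) (j(q) = 1/(q - 7) = 1/(-7 + q))
67 - 154*j(b(-4)) = 67 - 154/(-7 - 1/2) = 67 - 154/(-15/2) = 67 - 154*(-2/15) = 67 + 308/15 = 1313/15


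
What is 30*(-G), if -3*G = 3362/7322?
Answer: 16810/3661 ≈ 4.5916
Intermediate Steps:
G = -1681/10983 (G = -3362/(3*7322) = -⅓*1681/3661 = -1681/10983 ≈ -0.15305)
30*(-G) = 30*(-1*(-1681/10983)) = 30*(1681/10983) = 16810/3661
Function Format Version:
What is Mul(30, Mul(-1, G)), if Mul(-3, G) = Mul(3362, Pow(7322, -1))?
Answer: Rational(16810, 3661) ≈ 4.5916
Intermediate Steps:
G = Rational(-1681, 10983) (G = Mul(Rational(-1, 3), Mul(3362, Pow(7322, -1))) = Mul(Rational(-1, 3), Mul(3362, Rational(1, 7322))) = Mul(Rational(-1, 3), Rational(1681, 3661)) = Rational(-1681, 10983) ≈ -0.15305)
Mul(30, Mul(-1, G)) = Mul(30, Mul(-1, Rational(-1681, 10983))) = Mul(30, Rational(1681, 10983)) = Rational(16810, 3661)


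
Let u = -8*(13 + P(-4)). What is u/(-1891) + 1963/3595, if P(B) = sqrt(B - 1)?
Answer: 4085913/6798145 + 8*I*sqrt(5)/1891 ≈ 0.60103 + 0.0094598*I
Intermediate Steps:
P(B) = sqrt(-1 + B)
u = -104 - 8*I*sqrt(5) (u = -8*(13 + sqrt(-1 - 4)) = -8*(13 + sqrt(-5)) = -8*(13 + I*sqrt(5)) = -104 - 8*I*sqrt(5) ≈ -104.0 - 17.889*I)
u/(-1891) + 1963/3595 = (-104 - 8*I*sqrt(5))/(-1891) + 1963/3595 = (-104 - 8*I*sqrt(5))*(-1/1891) + 1963*(1/3595) = (104/1891 + 8*I*sqrt(5)/1891) + 1963/3595 = 4085913/6798145 + 8*I*sqrt(5)/1891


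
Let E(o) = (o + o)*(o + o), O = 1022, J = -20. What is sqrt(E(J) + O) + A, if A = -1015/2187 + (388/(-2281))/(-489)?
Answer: -377097193/813133161 + sqrt(2622) ≈ 50.742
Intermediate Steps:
E(o) = 4*o**2 (E(o) = (2*o)*(2*o) = 4*o**2)
A = -377097193/813133161 (A = -1015*1/2187 + (388*(-1/2281))*(-1/489) = -1015/2187 - 388/2281*(-1/489) = -1015/2187 + 388/1115409 = -377097193/813133161 ≈ -0.46376)
sqrt(E(J) + O) + A = sqrt(4*(-20)**2 + 1022) - 377097193/813133161 = sqrt(4*400 + 1022) - 377097193/813133161 = sqrt(1600 + 1022) - 377097193/813133161 = sqrt(2622) - 377097193/813133161 = -377097193/813133161 + sqrt(2622)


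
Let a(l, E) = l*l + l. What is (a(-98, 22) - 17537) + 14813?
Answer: 6782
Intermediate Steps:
a(l, E) = l + l² (a(l, E) = l² + l = l + l²)
(a(-98, 22) - 17537) + 14813 = (-98*(1 - 98) - 17537) + 14813 = (-98*(-97) - 17537) + 14813 = (9506 - 17537) + 14813 = -8031 + 14813 = 6782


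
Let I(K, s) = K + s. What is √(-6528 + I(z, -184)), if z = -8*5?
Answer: 4*I*√422 ≈ 82.171*I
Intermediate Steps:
z = -40
√(-6528 + I(z, -184)) = √(-6528 + (-40 - 184)) = √(-6528 - 224) = √(-6752) = 4*I*√422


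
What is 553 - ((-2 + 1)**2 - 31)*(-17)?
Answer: 43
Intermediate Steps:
553 - ((-2 + 1)**2 - 31)*(-17) = 553 - ((-1)**2 - 31)*(-17) = 553 - (1 - 31)*(-17) = 553 - (-30)*(-17) = 553 - 1*510 = 553 - 510 = 43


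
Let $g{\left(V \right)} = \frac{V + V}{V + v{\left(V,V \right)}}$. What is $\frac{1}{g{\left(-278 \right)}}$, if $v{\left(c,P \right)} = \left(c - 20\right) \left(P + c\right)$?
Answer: $- \frac{595}{2} \approx -297.5$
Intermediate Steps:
$v{\left(c,P \right)} = \left(-20 + c\right) \left(P + c\right)$
$g{\left(V \right)} = \frac{2 V}{- 39 V + 2 V^{2}}$ ($g{\left(V \right)} = \frac{V + V}{V + \left(V^{2} - 20 V - 20 V + V V\right)} = \frac{2 V}{V + \left(V^{2} - 20 V - 20 V + V^{2}\right)} = \frac{2 V}{V + \left(- 40 V + 2 V^{2}\right)} = \frac{2 V}{- 39 V + 2 V^{2}}$)
$\frac{1}{g{\left(-278 \right)}} = \frac{1}{2 \frac{1}{-39 + 2 \left(-278\right)}} = \frac{1}{2 \frac{1}{-39 - 556}} = \frac{1}{2 \frac{1}{-595}} = \frac{1}{2 \left(- \frac{1}{595}\right)} = \frac{1}{- \frac{2}{595}} = - \frac{595}{2}$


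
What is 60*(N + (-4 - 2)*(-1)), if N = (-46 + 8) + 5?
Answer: -1620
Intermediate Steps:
N = -33 (N = -38 + 5 = -33)
60*(N + (-4 - 2)*(-1)) = 60*(-33 + (-4 - 2)*(-1)) = 60*(-33 - 6*(-1)) = 60*(-33 + 6) = 60*(-27) = -1620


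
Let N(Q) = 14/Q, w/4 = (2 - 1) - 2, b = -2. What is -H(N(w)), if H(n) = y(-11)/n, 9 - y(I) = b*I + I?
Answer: -4/7 ≈ -0.57143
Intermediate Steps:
w = -4 (w = 4*((2 - 1) - 2) = 4*(1 - 2) = 4*(-1) = -4)
y(I) = 9 + I (y(I) = 9 - (-2*I + I) = 9 - (-1)*I = 9 + I)
H(n) = -2/n (H(n) = (9 - 11)/n = -2/n)
-H(N(w)) = -(-2)/(14/(-4)) = -(-2)/(14*(-1/4)) = -(-2)/(-7/2) = -(-2)*(-2)/7 = -1*4/7 = -4/7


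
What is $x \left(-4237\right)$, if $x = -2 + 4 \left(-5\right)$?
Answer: $93214$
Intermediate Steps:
$x = -22$ ($x = -2 - 20 = -22$)
$x \left(-4237\right) = \left(-22\right) \left(-4237\right) = 93214$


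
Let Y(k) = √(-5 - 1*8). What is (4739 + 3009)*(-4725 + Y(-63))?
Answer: -36609300 + 7748*I*√13 ≈ -3.6609e+7 + 27936.0*I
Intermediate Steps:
Y(k) = I*√13 (Y(k) = √(-5 - 8) = √(-13) = I*√13)
(4739 + 3009)*(-4725 + Y(-63)) = (4739 + 3009)*(-4725 + I*√13) = 7748*(-4725 + I*√13) = -36609300 + 7748*I*√13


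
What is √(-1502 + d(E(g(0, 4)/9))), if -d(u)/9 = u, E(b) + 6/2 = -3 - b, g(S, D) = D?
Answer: 38*I ≈ 38.0*I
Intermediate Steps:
E(b) = -6 - b (E(b) = -3 + (-3 - b) = -6 - b)
d(u) = -9*u
√(-1502 + d(E(g(0, 4)/9))) = √(-1502 - 9*(-6 - 4/9)) = √(-1502 - 9*(-58/9)) = √(-1502 + 58) = √(-1444) = 38*I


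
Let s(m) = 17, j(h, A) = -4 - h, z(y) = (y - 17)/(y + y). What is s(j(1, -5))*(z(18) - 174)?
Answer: -106471/36 ≈ -2957.5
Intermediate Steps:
z(y) = (-17 + y)/(2*y) (z(y) = (-17 + y)/((2*y)) = (-17 + y)*(1/(2*y)) = (-17 + y)/(2*y))
s(j(1, -5))*(z(18) - 174) = 17*((½)*(-17 + 18)/18 - 174) = 17*((½)*(1/18)*1 - 174) = 17*(1/36 - 174) = 17*(-6263/36) = -106471/36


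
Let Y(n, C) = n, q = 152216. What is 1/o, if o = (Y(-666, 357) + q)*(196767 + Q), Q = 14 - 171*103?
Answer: 1/27152910400 ≈ 3.6828e-11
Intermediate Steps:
Q = -17599 (Q = 14 - 17613 = -17599)
o = 27152910400 (o = (-666 + 152216)*(196767 - 17599) = 151550*179168 = 27152910400)
1/o = 1/27152910400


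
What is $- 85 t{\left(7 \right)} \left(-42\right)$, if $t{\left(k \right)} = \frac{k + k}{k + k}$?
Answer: $3570$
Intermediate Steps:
$t{\left(k \right)} = 1$ ($t{\left(k \right)} = \frac{2 k}{2 k} = 2 k \frac{1}{2 k} = 1$)
$- 85 t{\left(7 \right)} \left(-42\right) = \left(-85\right) 1 \left(-42\right) = \left(-85\right) \left(-42\right) = 3570$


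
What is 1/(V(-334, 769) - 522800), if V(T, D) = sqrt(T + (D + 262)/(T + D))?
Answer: -227418000/118894130544259 - I*sqrt(62752665)/118894130544259 ≈ -1.9128e-6 - 6.6628e-11*I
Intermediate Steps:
V(T, D) = sqrt(T + (262 + D)/(D + T))
1/(V(-334, 769) - 522800) = 1/(sqrt((262 + 769 - 334*(769 - 334))/(769 - 334)) - 522800) = 1/(sqrt((262 + 769 - 334*435)/435) - 522800) = 1/(sqrt((262 + 769 - 145290)/435) - 522800) = 1/(sqrt((1/435)*(-144259)) - 522800) = 1/(sqrt(-144259/435) - 522800) = 1/(I*sqrt(62752665)/435 - 522800) = 1/(-522800 + I*sqrt(62752665)/435)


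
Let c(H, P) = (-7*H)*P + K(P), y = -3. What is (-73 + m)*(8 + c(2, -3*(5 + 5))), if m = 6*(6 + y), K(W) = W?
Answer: -21890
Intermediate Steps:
c(H, P) = P - 7*H*P (c(H, P) = (-7*H)*P + P = -7*H*P + P = P - 7*H*P)
m = 18 (m = 6*(6 - 3) = 6*3 = 18)
(-73 + m)*(8 + c(2, -3*(5 + 5))) = (-73 + 18)*(8 + (-3*(5 + 5))*(1 - 7*2)) = -55*(8 + (-3*10)*(1 - 14)) = -55*(8 - 30*(-13)) = -55*(8 + 390) = -55*398 = -21890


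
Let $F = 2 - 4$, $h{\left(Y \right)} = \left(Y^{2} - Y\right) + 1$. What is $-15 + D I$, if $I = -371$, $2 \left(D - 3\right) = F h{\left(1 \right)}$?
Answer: $-757$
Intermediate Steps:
$h{\left(Y \right)} = 1 + Y^{2} - Y$
$F = -2$
$D = 2$ ($D = 3 + \frac{\left(-2\right) \left(1 + 1^{2} - 1\right)}{2} = 3 + \frac{\left(-2\right) \left(1 + 1 - 1\right)}{2} = 3 + \frac{\left(-2\right) 1}{2} = 3 + \frac{1}{2} \left(-2\right) = 3 - 1 = 2$)
$-15 + D I = -15 + 2 \left(-371\right) = -15 - 742 = -757$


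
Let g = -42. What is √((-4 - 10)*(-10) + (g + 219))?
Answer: √317 ≈ 17.805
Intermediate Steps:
√((-4 - 10)*(-10) + (g + 219)) = √((-4 - 10)*(-10) + (-42 + 219)) = √(-14*(-10) + 177) = √(140 + 177) = √317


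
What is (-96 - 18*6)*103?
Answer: -21012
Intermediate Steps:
(-96 - 18*6)*103 = (-96 - 108)*103 = -204*103 = -21012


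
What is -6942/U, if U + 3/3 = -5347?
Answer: 3471/2674 ≈ 1.2981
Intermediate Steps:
U = -5348 (U = -1 - 5347 = -5348)
-6942/U = -6942/(-5348) = -6942*(-1/5348) = 3471/2674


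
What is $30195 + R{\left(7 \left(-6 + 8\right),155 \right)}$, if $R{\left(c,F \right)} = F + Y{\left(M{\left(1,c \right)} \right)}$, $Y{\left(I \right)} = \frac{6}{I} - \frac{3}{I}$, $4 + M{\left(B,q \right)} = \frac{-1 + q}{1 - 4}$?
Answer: $\frac{758741}{25} \approx 30350.0$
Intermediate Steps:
$M{\left(B,q \right)} = - \frac{11}{3} - \frac{q}{3}$ ($M{\left(B,q \right)} = -4 + \frac{-1 + q}{1 - 4} = -4 + \frac{-1 + q}{-3} = -4 + \left(-1 + q\right) \left(- \frac{1}{3}\right) = -4 - \left(- \frac{1}{3} + \frac{q}{3}\right) = - \frac{11}{3} - \frac{q}{3}$)
$Y{\left(I \right)} = \frac{3}{I}$
$R{\left(c,F \right)} = F + \frac{3}{- \frac{11}{3} - \frac{c}{3}}$
$30195 + R{\left(7 \left(-6 + 8\right),155 \right)} = 30195 + \frac{-9 + 155 \left(11 + 7 \left(-6 + 8\right)\right)}{11 + 7 \left(-6 + 8\right)} = 30195 + \frac{-9 + 155 \left(11 + 7 \cdot 2\right)}{11 + 7 \cdot 2} = 30195 + \frac{-9 + 155 \left(11 + 14\right)}{11 + 14} = 30195 + \frac{-9 + 155 \cdot 25}{25} = 30195 + \frac{-9 + 3875}{25} = 30195 + \frac{1}{25} \cdot 3866 = 30195 + \frac{3866}{25} = \frac{758741}{25}$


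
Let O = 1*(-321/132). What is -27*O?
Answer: 2889/44 ≈ 65.659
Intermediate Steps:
O = -107/44 (O = 1*(-321*1/132) = 1*(-107/44) = -107/44 ≈ -2.4318)
-27*O = -27*(-107/44) = 2889/44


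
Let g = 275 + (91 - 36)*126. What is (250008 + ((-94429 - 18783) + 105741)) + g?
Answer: 249742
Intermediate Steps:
g = 7205 (g = 275 + 55*126 = 275 + 6930 = 7205)
(250008 + ((-94429 - 18783) + 105741)) + g = (250008 + ((-94429 - 18783) + 105741)) + 7205 = (250008 + (-113212 + 105741)) + 7205 = (250008 - 7471) + 7205 = 242537 + 7205 = 249742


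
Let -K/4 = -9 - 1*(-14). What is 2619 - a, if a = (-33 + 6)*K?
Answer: 2079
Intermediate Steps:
K = -20 (K = -4*(-9 - 1*(-14)) = -4*(-9 + 14) = -4*5 = -20)
a = 540 (a = (-33 + 6)*(-20) = -27*(-20) = 540)
2619 - a = 2619 - 1*540 = 2619 - 540 = 2079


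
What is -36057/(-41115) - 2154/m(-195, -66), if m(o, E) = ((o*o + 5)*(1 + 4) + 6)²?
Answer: 217299324646907/247781632962440 ≈ 0.87698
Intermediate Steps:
m(o, E) = (31 + 5*o²)² (m(o, E) = ((o² + 5)*5 + 6)² = ((5 + o²)*5 + 6)² = ((25 + 5*o²) + 6)² = (31 + 5*o²)²)
-36057/(-41115) - 2154/m(-195, -66) = -36057/(-41115) - 2154/(31 + 5*(-195)²)² = -36057*(-1/41115) - 2154/(31 + 5*38025)² = 12019/13705 - 2154/(31 + 190125)² = 12019/13705 - 2154/(190156²) = 12019/13705 - 2154/36159304336 = 12019/13705 - 2154*1/36159304336 = 12019/13705 - 1077/18079652168 = 217299324646907/247781632962440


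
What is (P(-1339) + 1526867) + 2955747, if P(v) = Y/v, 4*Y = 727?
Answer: 24008879857/5356 ≈ 4.4826e+6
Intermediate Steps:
Y = 727/4 (Y = (1/4)*727 = 727/4 ≈ 181.75)
P(v) = 727/(4*v)
(P(-1339) + 1526867) + 2955747 = ((727/4)/(-1339) + 1526867) + 2955747 = ((727/4)*(-1/1339) + 1526867) + 2955747 = (-727/5356 + 1526867) + 2955747 = 8177898925/5356 + 2955747 = 24008879857/5356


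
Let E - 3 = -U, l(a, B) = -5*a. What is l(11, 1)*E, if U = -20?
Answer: -1265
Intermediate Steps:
E = 23 (E = 3 - 1*(-20) = 3 + 20 = 23)
l(11, 1)*E = -5*11*23 = -55*23 = -1265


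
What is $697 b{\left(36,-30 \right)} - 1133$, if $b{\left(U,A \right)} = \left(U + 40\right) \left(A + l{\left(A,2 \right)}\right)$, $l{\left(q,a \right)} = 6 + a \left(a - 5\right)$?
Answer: $-1590293$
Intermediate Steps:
$l{\left(q,a \right)} = 6 + a \left(-5 + a\right)$ ($l{\left(q,a \right)} = 6 + a \left(a - 5\right) = 6 + a \left(-5 + a\right)$)
$b{\left(U,A \right)} = A \left(40 + U\right)$ ($b{\left(U,A \right)} = \left(U + 40\right) \left(A + \left(6 + 2^{2} - 10\right)\right) = \left(40 + U\right) \left(A + \left(6 + 4 - 10\right)\right) = \left(40 + U\right) \left(A + 0\right) = \left(40 + U\right) A = A \left(40 + U\right)$)
$697 b{\left(36,-30 \right)} - 1133 = 697 \left(- 30 \left(40 + 36\right)\right) - 1133 = 697 \left(\left(-30\right) 76\right) - 1133 = 697 \left(-2280\right) - 1133 = -1589160 - 1133 = -1590293$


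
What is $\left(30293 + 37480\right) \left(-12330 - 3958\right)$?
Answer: $-1103886624$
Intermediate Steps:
$\left(30293 + 37480\right) \left(-12330 - 3958\right) = 67773 \left(-16288\right) = -1103886624$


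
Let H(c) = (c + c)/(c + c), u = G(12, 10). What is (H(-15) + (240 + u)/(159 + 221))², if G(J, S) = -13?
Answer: 368449/144400 ≈ 2.5516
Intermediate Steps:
u = -13
H(c) = 1 (H(c) = (2*c)/((2*c)) = (2*c)*(1/(2*c)) = 1)
(H(-15) + (240 + u)/(159 + 221))² = (1 + (240 - 13)/(159 + 221))² = (1 + 227/380)² = (607/380)² = 368449/144400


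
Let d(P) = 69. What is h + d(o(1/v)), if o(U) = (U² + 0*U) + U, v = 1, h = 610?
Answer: 679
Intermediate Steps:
o(U) = U + U² (o(U) = (U² + 0) + U = U² + U = U + U²)
h + d(o(1/v)) = 610 + 69 = 679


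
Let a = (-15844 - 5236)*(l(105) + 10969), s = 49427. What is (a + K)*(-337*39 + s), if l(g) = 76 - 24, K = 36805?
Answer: -8428260688500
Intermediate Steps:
l(g) = 52
a = -232322680 (a = (-15844 - 5236)*(52 + 10969) = -21080*11021 = -232322680)
(a + K)*(-337*39 + s) = (-232322680 + 36805)*(-337*39 + 49427) = -232285875*(-13143 + 49427) = -232285875*36284 = -8428260688500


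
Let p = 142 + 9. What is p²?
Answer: 22801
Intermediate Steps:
p = 151
p² = 151² = 22801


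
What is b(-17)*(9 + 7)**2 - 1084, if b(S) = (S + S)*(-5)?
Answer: 42436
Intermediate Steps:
b(S) = -10*S (b(S) = (2*S)*(-5) = -10*S)
b(-17)*(9 + 7)**2 - 1084 = (-10*(-17))*(9 + 7)**2 - 1084 = 170*16**2 - 1084 = 170*256 - 1084 = 43520 - 1084 = 42436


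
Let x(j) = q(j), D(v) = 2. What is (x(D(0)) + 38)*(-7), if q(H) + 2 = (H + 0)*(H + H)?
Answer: -308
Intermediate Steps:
q(H) = -2 + 2*H**2 (q(H) = -2 + (H + 0)*(H + H) = -2 + H*(2*H) = -2 + 2*H**2)
x(j) = -2 + 2*j**2
(x(D(0)) + 38)*(-7) = ((-2 + 2*2**2) + 38)*(-7) = ((-2 + 2*4) + 38)*(-7) = ((-2 + 8) + 38)*(-7) = (6 + 38)*(-7) = 44*(-7) = -308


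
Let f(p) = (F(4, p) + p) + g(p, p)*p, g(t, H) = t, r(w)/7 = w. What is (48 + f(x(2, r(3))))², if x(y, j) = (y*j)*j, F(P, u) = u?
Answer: 607988229696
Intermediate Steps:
r(w) = 7*w
x(y, j) = y*j² (x(y, j) = (j*y)*j = y*j²)
f(p) = p² + 2*p (f(p) = (p + p) + p*p = 2*p + p² = p² + 2*p)
(48 + f(x(2, r(3))))² = (48 + (2*(7*3)²)*(2 + 2*(7*3)²))² = (48 + (2*21²)*(2 + 2*21²))² = (48 + (2*441)*(2 + 2*441))² = (48 + 882*(2 + 882))² = (48 + 882*884)² = (48 + 779688)² = 779736² = 607988229696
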